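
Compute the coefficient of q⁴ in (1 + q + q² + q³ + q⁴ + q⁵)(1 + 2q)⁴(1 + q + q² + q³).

(1 + q + q² + q³ + q⁴ + q⁵) has coefficients 1,1,1,1,1 for degrees 0…4.
(1 + 2q)⁴ has coefficients 1,8,24,32,16 for degrees 0…4.
Finally multiplying by (1 + q + q² + q³), the product of all factors after the first has coefficients 1,9,33,65,80 for degrees 0…4.
[q⁴] = 1·80 + 1·65 + 1·33 + 1·9 + 1·1 = 188.

188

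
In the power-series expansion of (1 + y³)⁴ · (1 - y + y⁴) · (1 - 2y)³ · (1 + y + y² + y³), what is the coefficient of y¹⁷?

-7

(1 + y³)⁴ has coefficients 1,0,0,4,0,0,6,0,0,4,0,0,1 for degrees 0…12.
(1 - y + y⁴) has coefficients 1,-1,0,0,1,0,0,0,0,0,0,0,0,0,0,0,0,0 for degrees 0…17.
Multiplying by (1 - 2y)³ gives running coefficients 1,-7,18,-20,9,-6,12,-8,0,0,0,0,0,0,0,0,0,0 for degrees 0…17.
Finally multiplying by (1 + y + y² + y³), the product of all factors after the first has coefficients 1,-6,12,-8,0,1,-5,7,-2,4,-8,0,0,0,0,0,0,0 for degrees 0…17.
[y¹⁷] = 1·0 + 4·0 + 6·0 + 4·(-2) + 1·1 = -7.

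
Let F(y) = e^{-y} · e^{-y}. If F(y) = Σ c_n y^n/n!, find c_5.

-32

The EGF product rule gives c_5 = Σ_{k_1+k_2=5} C(5; k_1,k_2) · ∏ g_i(k_i), where e^{-y} gives (-1)^k; e^{-y} gives (-1)^k.
g_1(k) for k = 0…5: 1, -1, 1, -1, 1, -1.
g_2(k) for k = 0…5: 1, -1, 1, -1, 1, -1.
c_5 = Σ_k C(5,k)·g_1(k)·g_2(5−k) = 1·1·(-1) + 5·(-1)·1 + 10·1·(-1) + 10·(-1)·1 + 5·1·(-1) + 1·(-1)·1 = −1 − 5 − 10 − 10 − 5 − 1 = -32.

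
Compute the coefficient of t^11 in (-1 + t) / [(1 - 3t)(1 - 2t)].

-352246

Partial fractions give a closed form: a_n = (-2)·3^n + (1)·2^n.
At n = 11: a_11 = -352246.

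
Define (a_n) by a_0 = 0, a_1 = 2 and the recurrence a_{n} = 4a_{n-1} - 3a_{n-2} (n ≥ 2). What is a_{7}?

2186

The ordinary generating function has denominator 1 - 4q + 3q^2.
Iterating the recurrence: a_0,…,a_{7} = 0, 2, 8, 26, 80, 242, 728, 2186.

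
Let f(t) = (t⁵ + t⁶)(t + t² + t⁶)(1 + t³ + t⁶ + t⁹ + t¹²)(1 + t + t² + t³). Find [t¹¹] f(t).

6

(t⁵ + t⁶) has coefficients 0,0,0,0,0,1,1 for degrees 0…6.
(t + t² + t⁶) has coefficients 0,1,1,0,0,0,1,0,0,0,0,0 for degrees 0…11.
Multiplying by (1 + t³ + t⁶ + t⁹ + t¹²) gives running coefficients 0,1,1,0,1,1,1,1,1,1,1,1 for degrees 0…11.
Finally multiplying by (1 + t + t² + t³), the product of all factors after the first has coefficients 0,1,2,2,3,3,3,4,4,4,4,4 for degrees 0…11.
[t¹¹] = 1·3 + 1·3 = 6.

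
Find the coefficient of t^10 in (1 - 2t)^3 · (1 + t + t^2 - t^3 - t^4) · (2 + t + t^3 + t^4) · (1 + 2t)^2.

(1 - 2t)^3 has coefficients 1,-6,12,-8 for degrees 0…3.
(1 + t + t^2 - t^3 - t^4) has coefficients 1,1,1,-1,-1,0,0,0,0,0,0 for degrees 0…10.
Multiplying by (2 + t + t^3 + t^4) gives running coefficients 2,3,3,0,-1,1,0,-2,-1,0,0 for degrees 0…10.
Finally multiplying by (1 + 2t)^2, the product of all factors after the first has coefficients 2,11,23,24,11,-3,0,2,-9,-12,-4 for degrees 0…10.
[t^10] = 1·(-4) − 6·(-12) + 12·(-9) − 8·2 = -56.

-56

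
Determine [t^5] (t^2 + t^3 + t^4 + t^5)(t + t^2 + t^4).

2

(t^2 + t^3 + t^4 + t^5) has coefficients 0,0,1,1,1,1 for degrees 0…5.
(t + t^2 + t^4) has coefficients 0,1,1,0,1,0 for degrees 0…5.
[t^5] = 1·0 + 1·1 + 1·1 + 1·0 = 2.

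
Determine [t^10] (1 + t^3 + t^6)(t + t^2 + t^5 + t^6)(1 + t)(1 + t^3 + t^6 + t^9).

5

(1 + t^3 + t^6) has coefficients 1,0,0,1,0,0,1 for degrees 0…6.
(t + t^2 + t^5 + t^6) has coefficients 0,1,1,0,0,1,1,0,0,0,0 for degrees 0…10.
Multiplying by (1 + t) gives running coefficients 0,1,2,1,0,1,2,1,0,0,0 for degrees 0…10.
Finally multiplying by (1 + t^3 + t^6 + t^9), the product of all factors after the first has coefficients 0,1,2,1,1,3,3,2,3,3,2 for degrees 0…10.
[t^10] = 1·2 + 1·2 + 1·1 = 5.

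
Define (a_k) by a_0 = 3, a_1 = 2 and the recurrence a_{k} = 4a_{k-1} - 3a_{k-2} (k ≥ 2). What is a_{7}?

The ordinary generating function has denominator 1 - 4y + 3y^2.
Iterating the recurrence: a_0,…,a_{7} = 3, 2, -1, -10, -37, -118, -361, -1090.

-1090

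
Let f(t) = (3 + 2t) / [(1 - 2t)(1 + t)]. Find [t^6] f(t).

171

The denominator gives the recurrence a_n = a_(n−1) + 2a_(n−2) for n ≥ 2; the numerator fixes a_0 = 3, a_1 = 5.
Iterating: 3, 5, 11, 21, 43, 85, 171, so a_6 = 171.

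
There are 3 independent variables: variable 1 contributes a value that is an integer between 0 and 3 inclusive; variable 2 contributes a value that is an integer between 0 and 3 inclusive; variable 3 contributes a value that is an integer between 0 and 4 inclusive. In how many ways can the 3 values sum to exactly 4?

The generating function for the choices is (1 + x + x² + x³)·(1 + x + x² + x³)·(1 + x + x² + x³ + x⁴); the count is [x⁴].
(1 + x + x² + x³) has coefficients 1,1,1,1 for degrees 0…3.
(1 + x + x² + x³) has coefficients 1,1,1,1,0 for degrees 0…4.
Finally multiplying by (1 + x + x² + x³ + x⁴), the product of all factors after the first has coefficients 1,2,3,4,4 for degrees 0…4.
[x⁴] = 1·4 + 1·4 + 1·3 + 1·2 = 13.

13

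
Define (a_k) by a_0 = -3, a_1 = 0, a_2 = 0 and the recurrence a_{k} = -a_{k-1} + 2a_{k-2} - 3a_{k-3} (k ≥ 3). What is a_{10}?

-2115

The ordinary generating function has denominator 1 + t - 2t^2 + 3t^3.
Iterating the recurrence: a_0,…,a_{10} = -3, 0, 0, 9, -9, 27, -72, 153, -378, 900, -2115.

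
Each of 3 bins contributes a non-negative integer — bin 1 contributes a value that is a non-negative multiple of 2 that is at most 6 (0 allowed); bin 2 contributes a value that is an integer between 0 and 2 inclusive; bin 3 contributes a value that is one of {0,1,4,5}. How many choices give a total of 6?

6

The generating function for the choices is (1 + x^2 + x^4 + x^6)·(1 + x + x^2)·(1 + x + x^4 + x^5); the count is [x^6].
(1 + x^2 + x^4 + x^6) has coefficients 1,0,1,0,1,0,1 for degrees 0…6.
(1 + x + x^2) has coefficients 1,1,1,0,0,0,0 for degrees 0…6.
Finally multiplying by (1 + x + x^4 + x^5), the product of all factors after the first has coefficients 1,2,2,1,1,2,2 for degrees 0…6.
[x^6] = 1·2 + 1·1 + 1·2 + 1·1 = 6.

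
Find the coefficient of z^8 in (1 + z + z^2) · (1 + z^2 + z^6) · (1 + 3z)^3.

37

(1 + z + z^2) has coefficients 1,1,1 for degrees 0…2.
(1 + z^2 + z^6) has coefficients 1,0,1,0,0,0,1,0,0 for degrees 0…8.
Finally multiplying by (1 + 3z)^3, the product of all factors after the first has coefficients 1,9,28,36,27,27,1,9,27 for degrees 0…8.
[z^8] = 1·27 + 1·9 + 1·1 = 37.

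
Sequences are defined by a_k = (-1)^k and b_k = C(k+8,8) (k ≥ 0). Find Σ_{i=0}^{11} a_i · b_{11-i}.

The convolution is the t^11 coefficient of A(t)B(t).
Σ = 1·75582 − 1·43758 + 1·24310 − 1·12870 + 1·6435 − 1·3003 + 1·1287 − 1·495 + 1·165 − 1·45 + 1·9 − 1·1 = 47616.

47616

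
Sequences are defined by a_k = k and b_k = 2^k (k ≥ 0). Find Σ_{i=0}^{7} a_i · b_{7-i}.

This is [x^7] in the product of the two ordinary generating functions.
Σ = 0·128 + 1·64 + 2·32 + 3·16 + 4·8 + 5·4 + 6·2 + 7·1 = 247.

247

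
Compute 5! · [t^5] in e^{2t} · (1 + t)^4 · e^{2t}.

The EGF product rule gives c_5 = Σ_{k_1+k_2+k_3=5} C(5; k_1,k_2,k_3) · ∏ g_i(k_i), where e^{2t} gives (2)^k; (1+t)^4 gives the falling factorial (4)_k; e^{2t} gives (2)^k.
g_1(k) for k = 0…5: 1, 2, 4, 8, 16, 32.
g_2(k) for k = 0…5: 1, 4, 12, 24, 24, 0.
g_3(k) for k = 0…5: 1, 2, 4, 8, 16, 32.
First combine the last two factors: h(k) = Σ_j C(k,j)·g_2(j)·g_3(k−j) for k = 0…5: 1, 6, 32, 152, 648, 2512.
c_5 = Σ_k C(5,k)·g_1(k)·h(5−k) = 1·1·2512 + 5·2·648 + 10·4·152 + 10·8·32 + 5·16·6 + 1·32·1 = 2512 + 6480 + 6080 + 2560 + 480 + 32 = 18144.

18144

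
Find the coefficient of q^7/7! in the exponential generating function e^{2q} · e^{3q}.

78125

The EGF product rule gives c_7 = Σ_{k_1+k_2=7} C(7; k_1,k_2) · ∏ g_i(k_i), where e^{2q} gives (2)^k; e^{3q} gives (3)^k.
g_1(k) for k = 0…7: 1, 2, 4, 8, 16, 32, 64, 128.
g_2(k) for k = 0…7: 1, 3, 9, 27, 81, 243, 729, 2187.
c_7 = Σ_k C(7,k)·g_1(k)·g_2(7−k) = 1·1·2187 + 7·2·729 + 21·4·243 + 35·8·81 + 35·16·27 + 21·32·9 + 7·64·3 + 1·128·1 = 2187 + 10206 + 20412 + 22680 + 15120 + 6048 + 1344 + 128 = 78125.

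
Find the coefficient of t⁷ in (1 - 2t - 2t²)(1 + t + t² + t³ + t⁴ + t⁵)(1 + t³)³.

-14

(1 - 2t - 2t²) has coefficients 1,-2,-2 for degrees 0…2.
(1 + t + t² + t³ + t⁴ + t⁵) has coefficients 1,1,1,1,1,1,0,0 for degrees 0…7.
Finally multiplying by (1 + t³)³, the product of all factors after the first has coefficients 1,1,1,4,4,4,6,6 for degrees 0…7.
[t⁷] = 1·6 − 2·6 − 2·4 = -14.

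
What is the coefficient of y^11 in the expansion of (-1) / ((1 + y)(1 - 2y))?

-1365

Partial fractions give a closed form: a_n = (-1/3)·(-1)^n + (-2/3)·2^n.
At n = 11: a_11 = -1365.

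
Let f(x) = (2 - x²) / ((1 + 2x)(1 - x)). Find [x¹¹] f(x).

-2389

The denominator gives the recurrence a_n = −a_(n−1) + 2a_(n−2) for n ≥ 3; the numerator fixes a_0 = 2, a_1 = -2, a_2 = 5.
Iterating: 2, -2, 5, -9, 19, -37, 75, -149, 299, -597, 1195, -2389, so a_11 = -2389.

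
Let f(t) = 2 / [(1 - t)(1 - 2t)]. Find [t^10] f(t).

4094

Partial fractions give a closed form: a_n = (-2)·1^n + (4)·2^n.
At n = 10: a_10 = 4094.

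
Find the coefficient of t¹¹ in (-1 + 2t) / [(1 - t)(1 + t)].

The denominator gives the recurrence a_n = a_(n−2) for n ≥ 2; the numerator fixes a_0 = -1, a_1 = 2.
Iterating: -1, 2, -1, 2, -1, 2, -1, 2, -1, 2, -1, 2, so a_11 = 2.

2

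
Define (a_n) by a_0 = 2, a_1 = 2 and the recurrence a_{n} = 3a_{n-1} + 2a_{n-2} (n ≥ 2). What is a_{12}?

The ordinary generating function has denominator 1 - 3t - 2t^2.
Iterating the recurrence: a_0,…,a_{12} = 2, 2, 10, 34, 122, 434, 1546, 5506, 19610, 69842, 248746, 885922, 3155258.

3155258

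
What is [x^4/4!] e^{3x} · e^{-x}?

16

The EGF product rule gives c_4 = Σ_{k_1+k_2=4} C(4; k_1,k_2) · ∏ g_i(k_i), where e^{3x} gives (3)^k; e^{-x} gives (-1)^k.
g_1(k) for k = 0…4: 1, 3, 9, 27, 81.
g_2(k) for k = 0…4: 1, -1, 1, -1, 1.
c_4 = Σ_k C(4,k)·g_1(k)·g_2(4−k) = 1·1·1 + 4·3·(-1) + 6·9·1 + 4·27·(-1) + 1·81·1 = 1 − 12 + 54 − 108 + 81 = 16.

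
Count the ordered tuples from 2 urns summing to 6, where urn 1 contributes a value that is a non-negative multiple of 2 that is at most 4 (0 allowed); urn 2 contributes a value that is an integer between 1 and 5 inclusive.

The generating function for the choices is (1 + y^2 + y^4)·(y + y^2 + y^3 + y^4 + y^5); the count is [y^6].
(1 + y^2 + y^4) has coefficients 1,0,1,0,1 for degrees 0…4.
(y + y^2 + y^3 + y^4 + y^5) has coefficients 0,1,1,1,1,1,0 for degrees 0…6.
[y^6] = 1·0 + 1·1 + 1·1 = 2.

2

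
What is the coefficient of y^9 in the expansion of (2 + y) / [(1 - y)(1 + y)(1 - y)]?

15

The denominator gives the recurrence a_n = a_(n−1) + a_(n−2) − a_(n−3) for n ≥ 3; the numerator fixes a_0 = 2, a_1 = 3, a_2 = 5.
Iterating: 2, 3, 5, 6, 8, 9, 11, 12, 14, 15, so a_9 = 15.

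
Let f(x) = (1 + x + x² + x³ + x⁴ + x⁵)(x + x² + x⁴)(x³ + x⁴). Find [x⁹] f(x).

(1 + x + x² + x³ + x⁴ + x⁵) has coefficients 1,1,1,1,1,1 for degrees 0…5.
(x + x² + x⁴) has coefficients 0,1,1,0,1,0,0,0,0,0 for degrees 0…9.
Finally multiplying by (x³ + x⁴), the product of all factors after the first has coefficients 0,0,0,0,1,2,1,1,1,0 for degrees 0…9.
[x⁹] = 1·0 + 1·1 + 1·1 + 1·1 + 1·2 + 1·1 = 6.

6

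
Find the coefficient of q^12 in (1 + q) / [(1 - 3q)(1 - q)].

Partial fractions give a closed form: a_n = (2)·3^n + (-1)·1^n.
At n = 12: a_12 = 1062881.

1062881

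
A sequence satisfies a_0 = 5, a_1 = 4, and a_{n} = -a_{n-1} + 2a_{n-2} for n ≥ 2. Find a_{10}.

The ordinary generating function has denominator 1 + y - 2y^2.
Iterating the recurrence: a_0,…,a_{10} = 5, 4, 6, 2, 10, -6, 26, -38, 90, -166, 346.

346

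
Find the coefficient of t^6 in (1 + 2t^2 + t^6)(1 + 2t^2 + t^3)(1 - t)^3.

(1 + 2t^2 + t^6) has coefficients 1,0,2,0,0,0,1 for degrees 0…6.
(1 + 2t^2 + t^3) has coefficients 1,0,2,1,0,0,0 for degrees 0…6.
Finally multiplying by (1 - t)^3, the product of all factors after the first has coefficients 1,-3,5,-6,3,1,-1 for degrees 0…6.
[t^6] = 1·(-1) + 2·3 + 1·1 = 6.

6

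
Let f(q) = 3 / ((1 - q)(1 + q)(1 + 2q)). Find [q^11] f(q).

-8190

Partial fractions give a closed form: a_n = (1/2)·1^n + (-3/2)·(-1)^n + (4)·(-2)^n.
At n = 11: a_11 = -8190.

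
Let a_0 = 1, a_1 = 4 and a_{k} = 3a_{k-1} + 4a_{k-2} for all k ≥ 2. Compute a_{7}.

16384

The ordinary generating function has denominator 1 - 3y - 4y^2.
Iterating the recurrence: a_0,…,a_{7} = 1, 4, 16, 64, 256, 1024, 4096, 16384.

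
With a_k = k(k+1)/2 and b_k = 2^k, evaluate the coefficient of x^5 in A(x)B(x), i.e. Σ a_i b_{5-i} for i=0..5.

Write out a_i and b_{5-i} for i = 0,…,5 and sum the products.
Σ = 0·32 + 1·16 + 3·8 + 6·4 + 10·2 + 15·1 = 99.

99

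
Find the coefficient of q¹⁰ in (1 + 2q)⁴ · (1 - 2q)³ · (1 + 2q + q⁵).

(1 + 2q)⁴ has coefficients 1,8,24,32,16 for degrees 0…4.
(1 - 2q)³ has coefficients 1,-6,12,-8,0,0,0,0,0,0,0 for degrees 0…10.
Finally multiplying by (1 + 2q + q⁵), the product of all factors after the first has coefficients 1,-4,0,16,-16,1,-6,12,-8,0,0 for degrees 0…10.
[q¹⁰] = 1·0 + 8·0 + 24·(-8) + 32·12 + 16·(-6) = 96.

96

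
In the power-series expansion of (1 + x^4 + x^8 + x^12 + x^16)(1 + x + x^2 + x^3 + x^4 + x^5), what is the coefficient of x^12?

2

(1 + x^4 + x^8 + x^12 + x^16) has coefficients 1,0,0,0,1,0,0,0,1,0,0,0,1 for degrees 0…12.
(1 + x + x^2 + x^3 + x^4 + x^5) has coefficients 1,1,1,1,1,1,0,0,0,0,0,0,0 for degrees 0…12.
[x^12] = 1·0 + 1·0 + 1·1 + 1·1 = 2.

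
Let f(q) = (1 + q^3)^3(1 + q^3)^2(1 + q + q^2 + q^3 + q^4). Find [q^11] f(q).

10

(1 + q^3)^3 has coefficients 1,0,0,3,0,0,3,0,0,1 for degrees 0…9.
(1 + q^3)^2 has coefficients 1,0,0,2,0,0,1,0,0,0,0,0 for degrees 0…11.
Finally multiplying by (1 + q + q^2 + q^3 + q^4), the product of all factors after the first has coefficients 1,1,1,3,3,2,3,3,1,1,1,0 for degrees 0…11.
[q^11] = 1·0 + 3·1 + 3·2 + 1·1 = 10.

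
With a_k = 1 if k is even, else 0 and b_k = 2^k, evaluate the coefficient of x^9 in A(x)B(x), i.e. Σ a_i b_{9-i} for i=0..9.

This is [x^9] in the product of the two ordinary generating functions.
Σ = 1·512 + 0·256 + 1·128 + 0·64 + 1·32 + 0·16 + 1·8 + 0·4 + 1·2 + 0·1 = 682.

682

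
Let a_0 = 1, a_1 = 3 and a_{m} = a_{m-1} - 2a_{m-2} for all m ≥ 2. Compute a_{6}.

17

The ordinary generating function has denominator 1 - x + 2x^2.
Iterating the recurrence: a_0,…,a_{6} = 1, 3, 1, -5, -7, 3, 17.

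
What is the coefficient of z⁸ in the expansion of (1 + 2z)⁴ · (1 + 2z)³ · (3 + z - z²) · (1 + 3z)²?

13744

(1 + 2z)⁴ has coefficients 1,8,24,32,16 for degrees 0…4.
(1 + 2z)³ has coefficients 1,6,12,8,0,0,0,0,0 for degrees 0…8.
Multiplying by (3 + z - z²) gives running coefficients 3,19,41,30,-4,-8,0,0,0 for degrees 0…8.
Finally multiplying by (1 + 3z)², the product of all factors after the first has coefficients 3,37,182,447,545,238,-84,-72,0 for degrees 0…8.
[z⁸] = 1·0 + 8·(-72) + 24·(-84) + 32·238 + 16·545 = 13744.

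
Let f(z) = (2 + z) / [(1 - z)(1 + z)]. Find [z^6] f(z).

2

Partial fractions give a closed form: a_n = (3/2)·1^n + (1/2)·(-1)^n.
At n = 6: a_6 = 2.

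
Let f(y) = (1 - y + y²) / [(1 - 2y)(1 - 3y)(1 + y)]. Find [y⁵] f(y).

Partial fractions give a closed form: a_n = (-1)·2^n + (7/4)·3^n + (1/4)·(-1)^n.
At n = 5: a_5 = 393.

393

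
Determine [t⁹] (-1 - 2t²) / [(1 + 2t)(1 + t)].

The denominator gives the recurrence a_n = −3a_(n−1) − 2a_(n−2) for n ≥ 3; the numerator fixes a_0 = -1, a_1 = 3, a_2 = -9.
Iterating: -1, 3, -9, 21, -45, 93, -189, 381, -765, 1533, so a_9 = 1533.

1533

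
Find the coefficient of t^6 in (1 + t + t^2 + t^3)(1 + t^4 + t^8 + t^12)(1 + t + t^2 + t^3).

(1 + t + t^2 + t^3) has coefficients 1,1,1,1 for degrees 0…3.
(1 + t^4 + t^8 + t^12) has coefficients 1,0,0,0,1,0,0 for degrees 0…6.
Finally multiplying by (1 + t + t^2 + t^3), the product of all factors after the first has coefficients 1,1,1,1,1,1,1 for degrees 0…6.
[t^6] = 1·1 + 1·1 + 1·1 + 1·1 = 4.

4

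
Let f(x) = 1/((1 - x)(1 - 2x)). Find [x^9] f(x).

1023

The denominator gives the recurrence a_n = 3a_(n−1) − 2a_(n−2) for n ≥ 2; the numerator fixes a_0 = 1, a_1 = 3.
Iterating: 1, 3, 7, 15, 31, 63, 127, 255, 511, 1023, so a_9 = 1023.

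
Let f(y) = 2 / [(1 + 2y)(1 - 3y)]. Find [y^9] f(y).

Partial fractions give a closed form: a_n = (4/5)·(-2)^n + (6/5)·3^n.
At n = 9: a_9 = 23210.

23210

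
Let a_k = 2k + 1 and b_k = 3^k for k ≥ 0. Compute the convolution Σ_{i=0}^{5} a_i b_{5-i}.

722

The convolution is the x^5 coefficient of A(x)B(x).
Σ = 1·243 + 3·81 + 5·27 + 7·9 + 9·3 + 11·1 = 722.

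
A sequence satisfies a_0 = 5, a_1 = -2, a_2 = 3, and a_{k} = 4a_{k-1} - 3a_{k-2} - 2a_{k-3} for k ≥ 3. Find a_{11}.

The ordinary generating function has denominator 1 - 4x + 3x^2 + 2x^3.
Iterating the recurrence: a_0,…,a_{11} = 5, -2, 3, 8, 27, 78, 215, 572, 1487, 3802, 9603, 24032.

24032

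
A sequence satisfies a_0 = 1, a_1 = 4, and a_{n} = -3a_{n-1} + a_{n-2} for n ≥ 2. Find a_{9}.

The ordinary generating function has denominator 1 + 3t - t^2.
Iterating the recurrence: a_0,…,a_{9} = 1, 4, -11, 37, -122, 403, -1331, 4396, -14519, 47953.

47953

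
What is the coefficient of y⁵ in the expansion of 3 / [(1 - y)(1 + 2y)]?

-63

Partial fractions give a closed form: a_n = (1)·1^n + (2)·(-2)^n.
At n = 5: a_5 = -63.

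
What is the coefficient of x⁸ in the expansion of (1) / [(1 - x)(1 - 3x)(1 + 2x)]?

5973

Partial fractions give a closed form: a_n = (-1/6)·1^n + (9/10)·3^n + (4/15)·(-2)^n.
At n = 8: a_8 = 5973.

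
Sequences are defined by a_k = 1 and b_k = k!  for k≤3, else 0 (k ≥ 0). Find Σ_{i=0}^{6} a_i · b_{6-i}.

10

The convolution is the x^6 coefficient of A(x)B(x).
Σ = 1·0 + 1·0 + 1·0 + 1·6 + 1·2 + 1·1 + 1·1 = 10.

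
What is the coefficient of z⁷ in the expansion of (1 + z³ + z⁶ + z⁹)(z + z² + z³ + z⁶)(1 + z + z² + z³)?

5

(1 + z³ + z⁶ + z⁹) has coefficients 1,0,0,1,0,0,1,0 for degrees 0…7.
(z + z² + z³ + z⁶) has coefficients 0,1,1,1,0,0,1,0 for degrees 0…7.
Finally multiplying by (1 + z + z² + z³), the product of all factors after the first has coefficients 0,1,2,3,3,2,2,1 for degrees 0…7.
[z⁷] = 1·1 + 1·3 + 1·1 = 5.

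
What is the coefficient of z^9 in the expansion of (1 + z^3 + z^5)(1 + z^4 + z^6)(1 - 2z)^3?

(1 + z^3 + z^5) has coefficients 1,0,0,1,0,1 for degrees 0…5.
(1 + z^4 + z^6) has coefficients 1,0,0,0,1,0,1,0,0,0 for degrees 0…9.
Finally multiplying by (1 - 2z)^3, the product of all factors after the first has coefficients 1,-6,12,-8,1,-6,13,-14,12,-8 for degrees 0…9.
[z^9] = 1·(-8) + 1·13 + 1·1 = 6.

6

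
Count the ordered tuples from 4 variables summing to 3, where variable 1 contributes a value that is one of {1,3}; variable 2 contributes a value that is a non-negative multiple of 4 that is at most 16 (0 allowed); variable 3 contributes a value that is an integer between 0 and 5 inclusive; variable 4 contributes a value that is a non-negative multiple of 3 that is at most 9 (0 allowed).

The generating function for the choices is (t + t^3)·(1 + t^4 + t^8 + t^12 + t^16)·(1 + t + t^2 + t^3 + t^4 + t^5)·(1 + t^3 + t^6 + t^9); the count is [t^3].
(t + t^3) has coefficients 0,1,0,1 for degrees 0…3.
(1 + t^4 + t^8 + t^12 + t^16) has coefficients 1,0,0,0 for degrees 0…3.
Multiplying by (1 + t + t^2 + t^3 + t^4 + t^5) gives running coefficients 1,1,1,1 for degrees 0…3.
Finally multiplying by (1 + t^3 + t^6 + t^9), the product of all factors after the first has coefficients 1,1,1,2 for degrees 0…3.
[t^3] = 1·1 + 1·1 = 2.

2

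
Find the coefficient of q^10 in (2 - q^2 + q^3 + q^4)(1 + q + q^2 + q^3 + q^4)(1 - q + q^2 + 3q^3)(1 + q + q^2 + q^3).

25

(2 - q^2 + q^3 + q^4) has coefficients 2,0,-1,1,1 for degrees 0…4.
(1 + q + q^2 + q^3 + q^4) has coefficients 1,1,1,1,1,0,0,0,0,0,0 for degrees 0…10.
Multiplying by (1 - q + q^2 + 3q^3) gives running coefficients 1,0,1,4,4,3,4,3,0,0,0 for degrees 0…10.
Finally multiplying by (1 + q + q^2 + q^3), the product of all factors after the first has coefficients 1,1,2,6,9,12,15,14,10,7,3 for degrees 0…10.
[q^10] = 2·3 − 1·10 + 1·14 + 1·15 = 25.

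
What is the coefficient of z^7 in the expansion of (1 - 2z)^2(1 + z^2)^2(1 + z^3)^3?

15

(1 - 2z)^2 has coefficients 1,-4,4 for degrees 0…2.
(1 + z^2)^2 has coefficients 1,0,2,0,1,0,0,0 for degrees 0…7.
Finally multiplying by (1 + z^3)^3, the product of all factors after the first has coefficients 1,0,2,3,1,6,3,3 for degrees 0…7.
[z^7] = 1·3 − 4·3 + 4·6 = 15.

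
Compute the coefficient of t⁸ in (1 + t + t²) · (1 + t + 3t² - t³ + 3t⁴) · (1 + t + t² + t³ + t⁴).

(1 + t + t²) has coefficients 1,1,1 for degrees 0…2.
(1 + t + 3t² - t³ + 3t⁴) has coefficients 1,1,3,-1,3,0,0,0,0 for degrees 0…8.
Finally multiplying by (1 + t + t² + t³ + t⁴), the product of all factors after the first has coefficients 1,2,5,4,7,6,5,2,3 for degrees 0…8.
[t⁸] = 1·3 + 1·2 + 1·5 = 10.

10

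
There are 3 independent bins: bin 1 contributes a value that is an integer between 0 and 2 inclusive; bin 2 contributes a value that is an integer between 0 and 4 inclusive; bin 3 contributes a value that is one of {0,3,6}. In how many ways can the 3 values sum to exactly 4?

The generating function for the choices is (1 + t + t²)·(1 + t + t² + t³ + t⁴)·(1 + t³ + t⁶); the count is [t⁴].
(1 + t + t²) has coefficients 1,1,1 for degrees 0…2.
(1 + t + t² + t³ + t⁴) has coefficients 1,1,1,1,1 for degrees 0…4.
Finally multiplying by (1 + t³ + t⁶), the product of all factors after the first has coefficients 1,1,1,2,2 for degrees 0…4.
[t⁴] = 1·2 + 1·2 + 1·1 = 5.

5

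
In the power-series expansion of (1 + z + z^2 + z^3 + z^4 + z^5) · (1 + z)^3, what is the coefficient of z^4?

(1 + z + z^2 + z^3 + z^4 + z^5) has coefficients 1,1,1,1,1 for degrees 0…4.
(1 + z)^3 has coefficients 1,3,3,1,0 for degrees 0…4.
[z^4] = 1·0 + 1·1 + 1·3 + 1·3 + 1·1 = 8.

8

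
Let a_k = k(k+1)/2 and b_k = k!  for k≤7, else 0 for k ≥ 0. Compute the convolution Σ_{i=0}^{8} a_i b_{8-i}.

8356

The convolution is the t^8 coefficient of A(t)B(t).
Σ = 0·0 + 1·5040 + 3·720 + 6·120 + 10·24 + 15·6 + 21·2 + 28·1 + 36·1 = 8356.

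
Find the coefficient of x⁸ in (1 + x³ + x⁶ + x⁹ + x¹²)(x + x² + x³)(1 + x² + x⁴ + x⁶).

(1 + x³ + x⁶ + x⁹ + x¹²) has coefficients 1,0,0,1,0,0,1,0,0 for degrees 0…8.
(x + x² + x³) has coefficients 0,1,1,1,0,0,0,0,0 for degrees 0…8.
Finally multiplying by (1 + x² + x⁴ + x⁶), the product of all factors after the first has coefficients 0,1,1,2,1,2,1,2,1 for degrees 0…8.
[x⁸] = 1·1 + 1·2 + 1·1 = 4.

4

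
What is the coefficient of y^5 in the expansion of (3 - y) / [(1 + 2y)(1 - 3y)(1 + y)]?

The denominator gives the recurrence a_n = 7a_(n−2) + 6a_(n−3) for n ≥ 3; the numerator fixes a_0 = 3, a_1 = -1, a_2 = 21.
Iterating: 3, -1, 21, 11, 141, 203, so a_5 = 203.

203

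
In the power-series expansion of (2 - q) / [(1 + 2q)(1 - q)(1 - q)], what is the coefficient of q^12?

The denominator gives the recurrence a_n = 3a_(n−2) − 2a_(n−3) for n ≥ 3; the numerator fixes a_0 = 2, a_1 = -1, a_2 = 6.
Iterating: 2, -1, 6, -7, 20, -33, 74, -139, 288, -565, 1142, -2271, 4556, so a_12 = 4556.

4556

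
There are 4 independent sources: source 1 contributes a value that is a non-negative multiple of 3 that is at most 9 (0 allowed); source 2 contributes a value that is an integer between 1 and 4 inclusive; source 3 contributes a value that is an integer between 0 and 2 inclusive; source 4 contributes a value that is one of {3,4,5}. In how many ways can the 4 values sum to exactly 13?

12

The generating function for the choices is (1 + t^3 + t^6 + t^9)·(t + t^2 + t^3 + t^4)·(1 + t + t^2)·(t^3 + t^4 + t^5); the count is [t^13].
(1 + t^3 + t^6 + t^9) has coefficients 1,0,0,1,0,0,1,0,0,1 for degrees 0…9.
(t + t^2 + t^3 + t^4) has coefficients 0,1,1,1,1,0,0,0,0,0,0,0,0,0 for degrees 0…13.
Multiplying by (1 + t + t^2) gives running coefficients 0,1,2,3,3,2,1,0,0,0,0,0,0,0 for degrees 0…13.
Finally multiplying by (t^3 + t^4 + t^5), the product of all factors after the first has coefficients 0,0,0,0,1,3,6,8,8,6,3,1,0,0 for degrees 0…13.
[t^13] = 1·0 + 1·3 + 1·8 + 1·1 = 12.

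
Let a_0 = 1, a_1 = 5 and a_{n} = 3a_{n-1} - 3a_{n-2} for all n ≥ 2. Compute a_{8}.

-324

The ordinary generating function has denominator 1 - 3q + 3q^2.
Iterating the recurrence: a_0,…,a_{8} = 1, 5, 12, 21, 27, 18, -27, -135, -324.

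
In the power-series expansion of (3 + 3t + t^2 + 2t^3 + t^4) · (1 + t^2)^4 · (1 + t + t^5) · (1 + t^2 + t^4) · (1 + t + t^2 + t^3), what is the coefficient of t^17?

188

(3 + 3t + t^2 + 2t^3 + t^4) has coefficients 3,3,1,2,1 for degrees 0…4.
(1 + t^2)^4 has coefficients 1,0,4,0,6,0,4,0,1,0,0,0,0,0,0,0,0,0 for degrees 0…17.
Multiplying by (1 + t + t^5) gives running coefficients 1,1,4,4,6,7,4,8,1,7,0,4,0,1,0,0,0,0 for degrees 0…17.
Multiplying by (1 + t^2 + t^4) gives running coefficients 1,1,5,5,11,12,14,19,11,22,5,19,1,12,0,5,0,1 for degrees 0…17.
Finally multiplying by (1 + t + t^2 + t^3), the product of all factors after the first has coefficients 1,2,7,12,22,33,42,56,56,66,57,57,47,37,32,18,17,6 for degrees 0…17.
[t^17] = 3·6 + 3·17 + 1·18 + 2·32 + 1·37 = 188.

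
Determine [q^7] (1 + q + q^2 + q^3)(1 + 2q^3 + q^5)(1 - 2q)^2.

1

(1 + q + q^2 + q^3) has coefficients 1,1,1,1 for degrees 0…3.
(1 + 2q^3 + q^5) has coefficients 1,0,0,2,0,1,0,0 for degrees 0…7.
Finally multiplying by (1 - 2q)^2, the product of all factors after the first has coefficients 1,-4,4,2,-8,9,-4,4 for degrees 0…7.
[q^7] = 1·4 + 1·(-4) + 1·9 + 1·(-8) = 1.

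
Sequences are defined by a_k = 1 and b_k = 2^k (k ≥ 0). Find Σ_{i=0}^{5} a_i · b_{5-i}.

The convolution is the x^5 coefficient of A(x)B(x).
Σ = 1·32 + 1·16 + 1·8 + 1·4 + 1·2 + 1·1 = 63.

63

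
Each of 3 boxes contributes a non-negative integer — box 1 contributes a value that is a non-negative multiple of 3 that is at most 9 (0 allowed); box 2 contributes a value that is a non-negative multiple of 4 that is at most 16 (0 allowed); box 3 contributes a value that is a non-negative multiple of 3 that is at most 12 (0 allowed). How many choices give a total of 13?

4

The generating function for the choices is (1 + y^3 + y^6 + y^9)·(1 + y^4 + y^8 + y^12 + y^16)·(1 + y^3 + y^6 + y^9 + y^12); the count is [y^13].
(1 + y^3 + y^6 + y^9) has coefficients 1,0,0,1,0,0,1,0,0,1 for degrees 0…9.
(1 + y^4 + y^8 + y^12 + y^16) has coefficients 1,0,0,0,1,0,0,0,1,0,0,0,1,0 for degrees 0…13.
Finally multiplying by (1 + y^3 + y^6 + y^9 + y^12), the product of all factors after the first has coefficients 1,0,0,1,1,0,1,1,1,1,1,1,2,1 for degrees 0…13.
[y^13] = 1·1 + 1·1 + 1·1 + 1·1 = 4.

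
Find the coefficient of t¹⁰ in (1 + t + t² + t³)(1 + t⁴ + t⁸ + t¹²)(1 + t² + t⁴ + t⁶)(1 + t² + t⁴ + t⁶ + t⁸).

17

(1 + t + t² + t³) has coefficients 1,1,1,1 for degrees 0…3.
(1 + t⁴ + t⁸ + t¹²) has coefficients 1,0,0,0,1,0,0,0,1,0,0 for degrees 0…10.
Multiplying by (1 + t² + t⁴ + t⁶) gives running coefficients 1,0,1,0,2,0,2,0,2,0,2 for degrees 0…10.
Finally multiplying by (1 + t² + t⁴ + t⁶ + t⁸), the product of all factors after the first has coefficients 1,0,2,0,4,0,6,0,8,0,9 for degrees 0…10.
[t¹⁰] = 1·9 + 1·0 + 1·8 + 1·0 = 17.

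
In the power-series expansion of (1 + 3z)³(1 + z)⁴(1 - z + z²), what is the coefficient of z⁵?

(1 + 3z)³ has coefficients 1,9,27,27 for degrees 0…3.
(1 + z)⁴ has coefficients 1,4,6,4,1,0 for degrees 0…5.
Finally multiplying by (1 - z + z²), the product of all factors after the first has coefficients 1,3,3,2,3,3 for degrees 0…5.
[z⁵] = 1·3 + 9·3 + 27·2 + 27·3 = 165.

165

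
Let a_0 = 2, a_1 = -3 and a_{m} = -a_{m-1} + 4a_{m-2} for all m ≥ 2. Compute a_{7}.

The ordinary generating function has denominator 1 + z - 4z^2.
Iterating the recurrence: a_0,…,a_{7} = 2, -3, 11, -23, 67, -159, 427, -1063.

-1063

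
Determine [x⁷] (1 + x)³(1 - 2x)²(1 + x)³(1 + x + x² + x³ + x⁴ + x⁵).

57

(1 + x)³ has coefficients 1,3,3,1 for degrees 0…3.
(1 - 2x)² has coefficients 1,-4,4,0,0,0,0,0 for degrees 0…7.
Multiplying by (1 + x)³ gives running coefficients 1,-1,-5,1,8,4,0,0 for degrees 0…7.
Finally multiplying by (1 + x + x² + x³ + x⁴ + x⁵), the product of all factors after the first has coefficients 1,0,-5,-4,4,8,7,8 for degrees 0…7.
[x⁷] = 1·8 + 3·7 + 3·8 + 1·4 = 57.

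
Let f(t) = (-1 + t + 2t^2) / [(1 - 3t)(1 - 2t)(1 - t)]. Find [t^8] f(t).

The denominator gives the recurrence a_n = 6a_(n−1) − 11a_(n−2) + 6a_(n−3) for n ≥ 3; the numerator fixes a_0 = -1, a_1 = -5, a_2 = -17.
Iterating: -1, -5, -17, -53, -161, -485, -1457, -4373, -13121, so a_8 = -13121.

-13121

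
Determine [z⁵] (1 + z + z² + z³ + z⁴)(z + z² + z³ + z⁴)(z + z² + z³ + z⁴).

(1 + z + z² + z³ + z⁴) has coefficients 1,1,1,1,1 for degrees 0…4.
(z + z² + z³ + z⁴) has coefficients 0,1,1,1,1,0 for degrees 0…5.
Finally multiplying by (z + z² + z³ + z⁴), the product of all factors after the first has coefficients 0,0,1,2,3,4 for degrees 0…5.
[z⁵] = 1·4 + 1·3 + 1·2 + 1·1 + 1·0 = 10.

10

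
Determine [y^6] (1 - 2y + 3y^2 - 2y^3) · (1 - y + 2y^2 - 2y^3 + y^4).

7

(1 - 2y + 3y^2 - 2y^3) has coefficients 1,-2,3,-2 for degrees 0…3.
(1 - y + 2y^2 - 2y^3 + y^4) has coefficients 1,-1,2,-2,1,0,0 for degrees 0…6.
[y^6] = 1·0 − 2·0 + 3·1 − 2·(-2) = 7.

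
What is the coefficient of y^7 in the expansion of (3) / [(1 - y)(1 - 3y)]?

9840

Partial fractions give a closed form: a_n = (-3/2)·1^n + (9/2)·3^n.
At n = 7: a_7 = 9840.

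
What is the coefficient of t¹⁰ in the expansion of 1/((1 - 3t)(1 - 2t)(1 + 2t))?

105469

Partial fractions give a closed form: a_n = (9/5)·3^n + (-1)·2^n + (1/5)·(-2)^n.
At n = 10: a_10 = 105469.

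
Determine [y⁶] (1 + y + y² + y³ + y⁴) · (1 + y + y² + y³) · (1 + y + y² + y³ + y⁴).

(1 + y + y² + y³ + y⁴) has coefficients 1,1,1,1,1 for degrees 0…4.
(1 + y + y² + y³) has coefficients 1,1,1,1,0,0,0 for degrees 0…6.
Finally multiplying by (1 + y + y² + y³ + y⁴), the product of all factors after the first has coefficients 1,2,3,4,4,3,2 for degrees 0…6.
[y⁶] = 1·2 + 1·3 + 1·4 + 1·4 + 1·3 = 16.

16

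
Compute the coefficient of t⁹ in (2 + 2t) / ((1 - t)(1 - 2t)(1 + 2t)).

1364

The denominator gives the recurrence a_n = a_(n−1) + 4a_(n−2) − 4a_(n−3) for n ≥ 3; the numerator fixes a_0 = 2, a_1 = 4, a_2 = 12.
Iterating: 2, 4, 12, 20, 52, 84, 212, 340, 852, 1364, so a_9 = 1364.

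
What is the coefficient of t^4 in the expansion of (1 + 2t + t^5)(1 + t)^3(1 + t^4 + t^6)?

3

(1 + 2t + t^5) has coefficients 1,2,0,0,0 for degrees 0…4.
(1 + t)^3 has coefficients 1,3,3,1,0 for degrees 0…4.
Finally multiplying by (1 + t^4 + t^6), the product of all factors after the first has coefficients 1,3,3,1,1 for degrees 0…4.
[t^4] = 1·1 + 2·1 = 3.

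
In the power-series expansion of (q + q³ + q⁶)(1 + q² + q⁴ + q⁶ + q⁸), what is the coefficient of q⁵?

2

(q + q³ + q⁶) has coefficients 0,1,0,1,0,0 for degrees 0…5.
(1 + q² + q⁴ + q⁶ + q⁸) has coefficients 1,0,1,0,1,0 for degrees 0…5.
[q⁵] = 1·1 + 1·1 = 2.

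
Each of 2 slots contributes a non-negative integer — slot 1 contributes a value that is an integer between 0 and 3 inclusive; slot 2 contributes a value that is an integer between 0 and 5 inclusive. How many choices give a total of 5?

4

The generating function for the choices is (1 + q + q^2 + q^3)·(1 + q + q^2 + q^3 + q^4 + q^5); the count is [q^5].
(1 + q + q^2 + q^3) has coefficients 1,1,1,1 for degrees 0…3.
(1 + q + q^2 + q^3 + q^4 + q^5) has coefficients 1,1,1,1,1,1 for degrees 0…5.
[q^5] = 1·1 + 1·1 + 1·1 + 1·1 = 4.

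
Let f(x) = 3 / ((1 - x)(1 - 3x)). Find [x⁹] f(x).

Partial fractions give a closed form: a_n = (-3/2)·1^n + (9/2)·3^n.
At n = 9: a_9 = 88572.

88572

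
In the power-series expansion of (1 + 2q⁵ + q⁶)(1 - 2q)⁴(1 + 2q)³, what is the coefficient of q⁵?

(1 + 2q⁵ + q⁶) has coefficients 1,0,0,0,0,2 for degrees 0…5.
(1 - 2q)⁴ has coefficients 1,-8,24,-32,16,0 for degrees 0…5.
Finally multiplying by (1 + 2q)³, the product of all factors after the first has coefficients 1,-2,-12,24,48,-96 for degrees 0…5.
[q⁵] = 1·(-96) + 2·1 = -94.

-94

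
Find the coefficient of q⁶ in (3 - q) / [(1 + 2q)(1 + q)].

444

Partial fractions give a closed form: a_n = (7)·(-2)^n + (-4)·(-1)^n.
At n = 6: a_6 = 444.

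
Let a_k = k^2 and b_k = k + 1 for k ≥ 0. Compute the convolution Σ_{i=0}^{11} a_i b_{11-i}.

1716

This is [x^11] in the product of the two ordinary generating functions.
Σ = 0·12 + 1·11 + 4·10 + 9·9 + 16·8 + 25·7 + 36·6 + 49·5 + 64·4 + 81·3 + 100·2 + 121·1 = 1716.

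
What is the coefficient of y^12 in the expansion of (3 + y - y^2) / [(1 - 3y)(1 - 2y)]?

The denominator gives the recurrence a_n = 5a_(n−1) − 6a_(n−2) for n ≥ 3; the numerator fixes a_0 = 3, a_1 = 16, a_2 = 61.
Iterating: 3, 16, 61, 209, 679, 2141, 6631, 20309, 61759, 186941, 564151, 1699109, 5110639, so a_12 = 5110639.

5110639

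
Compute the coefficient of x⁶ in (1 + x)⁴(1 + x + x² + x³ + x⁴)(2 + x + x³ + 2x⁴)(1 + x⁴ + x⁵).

112

(1 + x)⁴ has coefficients 1,4,6,4,1 for degrees 0…4.
(1 + x + x² + x³ + x⁴) has coefficients 1,1,1,1,1,0,0 for degrees 0…6.
Multiplying by (2 + x + x³ + 2x⁴) gives running coefficients 2,3,3,4,6,4,3 for degrees 0…6.
Finally multiplying by (1 + x⁴ + x⁵), the product of all factors after the first has coefficients 2,3,3,4,8,9,9 for degrees 0…6.
[x⁶] = 1·9 + 4·9 + 6·8 + 4·4 + 1·3 = 112.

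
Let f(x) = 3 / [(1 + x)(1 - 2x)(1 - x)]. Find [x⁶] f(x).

The denominator gives the recurrence a_n = 2a_(n−1) + a_(n−2) − 2a_(n−3) for n ≥ 3; the numerator fixes a_0 = 3, a_1 = 6, a_2 = 15.
Iterating: 3, 6, 15, 30, 63, 126, 255, so a_6 = 255.

255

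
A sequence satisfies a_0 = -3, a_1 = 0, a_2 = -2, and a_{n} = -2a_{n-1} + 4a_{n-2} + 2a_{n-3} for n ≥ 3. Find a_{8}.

-56

The ordinary generating function has denominator 1 + 2q - 4q^2 - 2q^3.
Iterating the recurrence: a_0,…,a_{8} = -3, 0, -2, -2, -4, -4, -12, 0, -56.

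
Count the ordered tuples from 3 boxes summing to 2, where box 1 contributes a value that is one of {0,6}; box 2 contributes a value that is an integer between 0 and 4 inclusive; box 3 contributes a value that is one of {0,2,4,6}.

2

The generating function for the choices is (1 + q⁶)·(1 + q + q² + q³ + q⁴)·(1 + q² + q⁴ + q⁶); the count is [q²].
(1 + q⁶) has coefficients 1,0,0 for degrees 0…2.
(1 + q + q² + q³ + q⁴) has coefficients 1,1,1 for degrees 0…2.
Finally multiplying by (1 + q² + q⁴ + q⁶), the product of all factors after the first has coefficients 1,1,2 for degrees 0…2.
[q²] = 1·2 = 2.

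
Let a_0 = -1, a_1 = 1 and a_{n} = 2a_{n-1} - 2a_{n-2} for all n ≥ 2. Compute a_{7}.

The ordinary generating function has denominator 1 - 2x + 2x^2.
Iterating the recurrence: a_0,…,a_{7} = -1, 1, 4, 6, 4, -4, -16, -24.

-24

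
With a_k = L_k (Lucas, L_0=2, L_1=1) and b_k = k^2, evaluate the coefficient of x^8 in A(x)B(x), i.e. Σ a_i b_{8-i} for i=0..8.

697

The convolution is the x^8 coefficient of A(x)B(x).
Σ = 2·64 + 1·49 + 3·36 + 4·25 + 7·16 + 11·9 + 18·4 + 29·1 + 47·0 = 697.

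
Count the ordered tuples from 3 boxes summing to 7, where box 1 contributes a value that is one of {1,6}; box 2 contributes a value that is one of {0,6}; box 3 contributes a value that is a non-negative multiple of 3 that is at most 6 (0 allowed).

The generating function for the choices is (q + q^6)·(1 + q^6)·(1 + q^3 + q^6); the count is [q^7].
(q + q^6) has coefficients 0,1,0,0,0,0,1 for degrees 0…6.
(1 + q^6) has coefficients 1,0,0,0,0,0,1,0 for degrees 0…7.
Finally multiplying by (1 + q^3 + q^6), the product of all factors after the first has coefficients 1,0,0,1,0,0,2,0 for degrees 0…7.
[q^7] = 1·2 + 1·0 = 2.

2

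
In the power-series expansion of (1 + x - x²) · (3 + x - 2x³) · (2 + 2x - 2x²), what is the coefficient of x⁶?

8

(1 + x - x²) has coefficients 1,1,-1 for degrees 0…2.
(3 + x - 2x³) has coefficients 3,1,0,-2,0,0,0 for degrees 0…6.
Finally multiplying by (2 + 2x - 2x²), the product of all factors after the first has coefficients 6,8,-4,-6,-4,4,0 for degrees 0…6.
[x⁶] = 1·0 + 1·4 − 1·(-4) = 8.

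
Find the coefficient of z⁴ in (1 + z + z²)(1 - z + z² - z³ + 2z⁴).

2

(1 + z + z²) has coefficients 1,1,1 for degrees 0…2.
(1 - z + z² - z³ + 2z⁴) has coefficients 1,-1,1,-1,2 for degrees 0…4.
[z⁴] = 1·2 + 1·(-1) + 1·1 = 2.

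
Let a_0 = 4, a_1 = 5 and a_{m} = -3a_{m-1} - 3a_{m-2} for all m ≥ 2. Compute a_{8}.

The ordinary generating function has denominator 1 + 3q + 3q^2.
Iterating the recurrence: a_0,…,a_{8} = 4, 5, -27, 66, -117, 153, -108, -135, 729.

729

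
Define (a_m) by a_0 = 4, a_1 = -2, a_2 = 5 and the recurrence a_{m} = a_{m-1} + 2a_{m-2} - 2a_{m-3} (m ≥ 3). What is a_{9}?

-77

The ordinary generating function has denominator 1 - z - 2z^2 + 2z^3.
Iterating the recurrence: a_0,…,a_{9} = 4, -2, 5, -7, 7, -17, 11, -37, 19, -77.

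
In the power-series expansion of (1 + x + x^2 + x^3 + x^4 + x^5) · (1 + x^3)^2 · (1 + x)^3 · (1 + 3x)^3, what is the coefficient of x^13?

769

(1 + x + x^2 + x^3 + x^4 + x^5) has coefficients 1,1,1,1,1,1 for degrees 0…5.
(1 + x^3)^2 has coefficients 1,0,0,2,0,0,1,0,0,0,0,0,0,0 for degrees 0…13.
Multiplying by (1 + x)^3 gives running coefficients 1,3,3,3,6,6,3,3,3,1,0,0,0,0 for degrees 0…13.
Finally multiplying by (1 + 3x)^3, the product of all factors after the first has coefficients 1,12,57,138,195,222,300,354,273,190,171,108,27,0 for degrees 0…13.
[x^13] = 1·0 + 1·27 + 1·108 + 1·171 + 1·190 + 1·273 = 769.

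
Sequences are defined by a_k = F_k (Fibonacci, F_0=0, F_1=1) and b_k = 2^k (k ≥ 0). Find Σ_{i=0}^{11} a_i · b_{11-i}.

The convolution is the t^11 coefficient of A(t)B(t).
Σ = 0·2048 + 1·1024 + 1·512 + 2·256 + 3·128 + 5·64 + 8·32 + 13·16 + 21·8 + 34·4 + 55·2 + 89·1 = 3719.

3719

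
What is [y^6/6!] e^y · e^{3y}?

The EGF product rule gives c_6 = Σ_{k_1+k_2=6} C(6; k_1,k_2) · ∏ g_i(k_i), where e^y gives (1)^k; e^{3y} gives (3)^k.
g_1(k) for k = 0…6: 1, 1, 1, 1, 1, 1, 1.
g_2(k) for k = 0…6: 1, 3, 9, 27, 81, 243, 729.
c_6 = Σ_k C(6,k)·g_1(k)·g_2(6−k) = 1·1·729 + 6·1·243 + 15·1·81 + 20·1·27 + 15·1·9 + 6·1·3 + 1·1·1 = 729 + 1458 + 1215 + 540 + 135 + 18 + 1 = 4096.

4096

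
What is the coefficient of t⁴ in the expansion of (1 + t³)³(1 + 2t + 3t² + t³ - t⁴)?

(1 + t³)³ has coefficients 1,0,0,3,0 for degrees 0…4.
(1 + 2t + 3t² + t³ - t⁴) has coefficients 1,2,3,1,-1 for degrees 0…4.
[t⁴] = 1·(-1) + 3·2 = 5.

5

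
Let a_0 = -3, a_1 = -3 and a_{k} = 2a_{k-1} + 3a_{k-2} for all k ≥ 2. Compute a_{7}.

-3279

The ordinary generating function has denominator 1 - 2y - 3y^2.
Iterating the recurrence: a_0,…,a_{7} = -3, -3, -15, -39, -123, -363, -1095, -3279.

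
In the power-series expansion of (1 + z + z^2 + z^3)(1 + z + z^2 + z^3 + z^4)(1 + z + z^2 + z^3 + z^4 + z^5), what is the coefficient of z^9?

(1 + z + z^2 + z^3) has coefficients 1,1,1,1 for degrees 0…3.
(1 + z + z^2 + z^3 + z^4) has coefficients 1,1,1,1,1,0,0,0,0,0 for degrees 0…9.
Finally multiplying by (1 + z + z^2 + z^3 + z^4 + z^5), the product of all factors after the first has coefficients 1,2,3,4,5,5,4,3,2,1 for degrees 0…9.
[z^9] = 1·1 + 1·2 + 1·3 + 1·4 = 10.

10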